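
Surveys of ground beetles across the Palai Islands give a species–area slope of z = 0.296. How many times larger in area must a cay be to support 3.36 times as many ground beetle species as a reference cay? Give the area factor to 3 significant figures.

60.0

(A₂/A₁)^0.296 = 3.36, so A₂/A₁ = 3.36^(1/0.296) = 3.36^3.378
ln(A₂/A₁) = ln 3.36 / 0.296 = 1.2119 / 0.296 = 4.0944
A₂/A₁ = e^4.0944 ≈ 60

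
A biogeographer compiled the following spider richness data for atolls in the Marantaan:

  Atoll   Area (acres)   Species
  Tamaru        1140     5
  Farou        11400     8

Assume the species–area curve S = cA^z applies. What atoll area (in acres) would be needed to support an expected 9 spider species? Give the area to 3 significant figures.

z = ln(8/5) / ln(11400/1140) = 0.4700 / 2.3026 = 0.2041
c = 5 / 1140^0.2041 = 5 / 4.207 = 1.188
A = (9/1.188)^(1/0.2041) ⇒ ln A = ln(7.573)/0.2041 = 9.9184
A = e^9.9184 ≈ 20300 acres

20300 acres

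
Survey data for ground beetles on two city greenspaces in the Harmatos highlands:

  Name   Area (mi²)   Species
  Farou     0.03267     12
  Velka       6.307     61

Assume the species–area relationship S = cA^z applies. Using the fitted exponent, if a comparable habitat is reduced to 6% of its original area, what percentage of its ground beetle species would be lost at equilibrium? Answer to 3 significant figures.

58.1%

z = ln(61/12) / ln(6.307/0.03267) = 1.6260 / 5.2630 = 0.3089
S_new/S_old = (A_new/A_old)^z = 0.06^0.3089 = exp(0.3089 × -2.8134) = 0.4193
Fraction lost = 1 − 0.4193 = 0.5807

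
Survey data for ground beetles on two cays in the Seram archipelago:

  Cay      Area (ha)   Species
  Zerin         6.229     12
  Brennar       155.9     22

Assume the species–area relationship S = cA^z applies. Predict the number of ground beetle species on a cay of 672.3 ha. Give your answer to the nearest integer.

29

z = ln(22/12) / ln(155.9/6.229) = 0.6061 / 3.2200 = 0.1882
c = 12 / 6.229^0.1882 = 12 / 1.411 = 8.504
S₃ = 8.504 × 672.3^0.1882 = 8.504 × 3.406 ≈ 28.97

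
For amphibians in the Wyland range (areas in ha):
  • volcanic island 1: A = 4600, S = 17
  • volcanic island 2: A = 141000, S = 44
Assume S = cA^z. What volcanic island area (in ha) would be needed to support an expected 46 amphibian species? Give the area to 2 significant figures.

z = ln(44/17) / ln(141000/4600) = 0.9510 / 3.4227 = 0.2778
c = 17 / 4600^0.2778 = 17 / 10.42 = 1.632
A = (46/1.632)^(1/0.2778) ⇒ ln A = ln(28.18)/0.2778 = 12.0165
A = e^12.0165 ≈ 165463 ha

170000 ha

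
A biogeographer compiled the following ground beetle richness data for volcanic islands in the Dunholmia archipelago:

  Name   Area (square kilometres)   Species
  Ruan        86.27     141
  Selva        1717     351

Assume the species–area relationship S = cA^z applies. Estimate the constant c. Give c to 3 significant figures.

z = ln(S₂/S₁) / ln(A₂/A₁) = ln(351/141) / ln(1717/86.27) = 0.9120 / 2.9909 = 0.3049
c = S₁ / A₁^z = 141 / 86.27^0.3049 = 141 / 3.893 = 36.22

36.2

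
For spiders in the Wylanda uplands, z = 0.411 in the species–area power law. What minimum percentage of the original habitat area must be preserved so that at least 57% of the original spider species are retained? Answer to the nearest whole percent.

25%

Need (A_new/A_old)^0.411 = 0.57, so A_new/A_old = 0.57^(1/0.411) = 0.57^2.433
ln(A_new/A_old) = ln 0.57 / 0.411 = -0.5621 / 0.411 = -1.3677
A_new/A_old = e^-1.3677 ≈ 0.2547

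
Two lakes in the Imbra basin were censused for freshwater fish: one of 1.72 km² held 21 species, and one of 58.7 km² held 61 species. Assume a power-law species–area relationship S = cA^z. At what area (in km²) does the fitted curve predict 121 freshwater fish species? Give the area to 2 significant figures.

570 km²

z = ln(61/21) / ln(58.7/1.72) = 1.0664 / 3.5301 = 0.3021
c = 21 / 1.72^0.3021 = 21 / 1.178 = 17.83
A = (121/17.83)^(1/0.3021) ⇒ ln A = ln(6.788)/0.3021 = 6.3398
A = e^6.3398 ≈ 566.7 km²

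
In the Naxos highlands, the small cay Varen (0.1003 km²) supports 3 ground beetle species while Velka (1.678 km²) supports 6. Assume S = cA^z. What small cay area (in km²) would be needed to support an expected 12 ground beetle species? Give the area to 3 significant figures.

28.1 km²

z = ln(6/3) / ln(1.678/0.1003) = 0.6931 / 2.8172 = 0.2460
c = 3 / 0.1003^0.2460 = 3 / 0.5679 = 5.283
A = (12/5.283)^(1/0.2460) ⇒ ln A = ln(2.272)/0.2460 = 3.3348
A = e^3.3348 ≈ 28.07 km²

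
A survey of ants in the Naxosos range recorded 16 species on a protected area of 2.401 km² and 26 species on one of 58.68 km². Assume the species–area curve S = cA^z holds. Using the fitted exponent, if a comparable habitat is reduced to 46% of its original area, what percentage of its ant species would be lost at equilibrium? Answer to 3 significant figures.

11.1%

z = ln(26/16) / ln(58.68/2.401) = 0.4855 / 3.1962 = 0.1519
S_new/S_old = (A_new/A_old)^z = 0.46^0.1519 = exp(0.1519 × -0.7765) = 0.8887
Fraction lost = 1 − 0.8887 = 0.1113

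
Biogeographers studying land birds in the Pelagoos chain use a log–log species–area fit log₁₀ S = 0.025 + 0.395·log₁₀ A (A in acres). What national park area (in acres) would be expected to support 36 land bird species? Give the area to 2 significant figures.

7500 acres

36 = 1.059 × A^0.395  ⇒  A^0.395 = 36/1.059 = 33.99
ln A = ln(33.99) / 0.395 = 3.5260 / 0.395 = 8.9265
A = e^8.9265 ≈ 7529 acres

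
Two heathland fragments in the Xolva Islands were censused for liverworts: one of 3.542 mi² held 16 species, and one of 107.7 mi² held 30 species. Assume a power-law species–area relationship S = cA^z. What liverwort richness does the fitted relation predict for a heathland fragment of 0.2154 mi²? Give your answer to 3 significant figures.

z = ln(30/16) / ln(107.7/3.542) = 0.6286 / 3.4147 = 0.1841
c = 16 / 3.542^0.1841 = 16 / 1.262 = 12.68
S₃ = 12.68 × 0.2154^0.1841 = 12.68 × 0.7538 ≈ 9.556

9.56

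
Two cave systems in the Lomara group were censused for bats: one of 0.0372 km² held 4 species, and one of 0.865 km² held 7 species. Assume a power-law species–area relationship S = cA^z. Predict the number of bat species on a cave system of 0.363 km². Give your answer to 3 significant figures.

6.00

z = ln(7/4) / ln(0.865/0.0372) = 0.5596 / 3.1464 = 0.1779
c = 4 / 0.0372^0.1779 = 4 / 0.5569 = 7.183
S₃ = 7.183 × 0.363^0.1779 = 7.183 × 0.8351 ≈ 5.998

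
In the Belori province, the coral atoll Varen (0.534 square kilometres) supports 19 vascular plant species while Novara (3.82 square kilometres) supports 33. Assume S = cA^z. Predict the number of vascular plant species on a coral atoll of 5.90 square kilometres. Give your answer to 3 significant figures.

37.3

z = ln(33/19) / ln(3.82/0.534) = 0.5521 / 1.9676 = 0.2806
c = 19 / 0.534^0.2806 = 19 / 0.8386 = 22.66
S₃ = 22.66 × 5.9^0.2806 = 22.66 × 1.645 ≈ 37.28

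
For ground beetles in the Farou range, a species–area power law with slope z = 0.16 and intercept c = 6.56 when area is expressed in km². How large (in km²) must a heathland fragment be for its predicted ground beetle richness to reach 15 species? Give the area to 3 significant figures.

15 = 6.56 × A^0.16  ⇒  A^0.16 = 15/6.56 = 2.287
ln A = ln(2.287) / 0.16 = 0.8271 / 0.16 = 5.1691
A = e^5.1691 ≈ 175.8 km²

176 km²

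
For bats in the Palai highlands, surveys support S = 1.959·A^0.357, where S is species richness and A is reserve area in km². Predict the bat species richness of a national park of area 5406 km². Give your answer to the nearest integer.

S = 1.959 × 5406^0.357
ln S = ln 1.959 + 0.357 × ln 5406 = 0.6724 + 0.357 × 8.5953 = 3.7409
S = e^3.7409 ≈ 42.14

42 species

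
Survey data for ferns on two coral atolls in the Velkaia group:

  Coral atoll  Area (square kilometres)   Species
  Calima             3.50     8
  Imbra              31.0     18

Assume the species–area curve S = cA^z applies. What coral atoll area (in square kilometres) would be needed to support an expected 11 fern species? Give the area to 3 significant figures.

z = ln(18/8) / ln(31/3.5) = 0.8109 / 2.1812 = 0.3718
c = 8 / 3.5^0.3718 = 8 / 1.593 = 5.021
A = (11/5.021)^(1/0.3718) ⇒ ln A = ln(2.191)/0.3718 = 2.1093
A = e^2.1093 ≈ 8.243 square kilometres

8.24 square kilometres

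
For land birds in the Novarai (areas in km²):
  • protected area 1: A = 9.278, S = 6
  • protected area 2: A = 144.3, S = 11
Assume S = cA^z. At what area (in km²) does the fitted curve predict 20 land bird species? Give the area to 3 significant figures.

z = ln(11/6) / ln(144.3/9.278) = 0.6061 / 2.7442 = 0.2209
c = 6 / 9.278^0.2209 = 6 / 1.636 = 3.668
A = (20/3.668)^(1/0.2209) ⇒ ln A = ln(5.452)/0.2209 = 7.6786
A = e^7.6786 ≈ 2162 km²

2160 km²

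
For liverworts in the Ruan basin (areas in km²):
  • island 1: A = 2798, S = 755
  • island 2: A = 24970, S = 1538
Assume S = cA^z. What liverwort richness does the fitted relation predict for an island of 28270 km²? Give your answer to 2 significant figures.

z = ln(1538/755) / ln(24970/2798) = 0.7115 / 2.1888 = 0.3251
c = 755 / 2798^0.3251 = 755 / 13.2 = 57.21
S₃ = 57.21 × 28270^0.3251 = 57.21 × 27.99 ≈ 1601

1600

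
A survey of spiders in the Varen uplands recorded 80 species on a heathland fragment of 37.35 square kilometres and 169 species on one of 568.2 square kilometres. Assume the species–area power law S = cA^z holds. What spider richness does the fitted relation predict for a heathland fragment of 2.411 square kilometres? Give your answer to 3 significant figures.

z = ln(169/80) / ln(568.2/37.35) = 0.7479 / 2.7221 = 0.2747
c = 80 / 37.35^0.2747 = 80 / 2.704 = 29.59
S₃ = 29.59 × 2.411^0.2747 = 29.59 × 1.274 ≈ 37.68

37.7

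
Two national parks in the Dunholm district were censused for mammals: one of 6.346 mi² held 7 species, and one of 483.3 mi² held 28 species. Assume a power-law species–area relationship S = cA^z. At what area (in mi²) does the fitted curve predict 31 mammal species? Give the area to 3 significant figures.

664 mi²

z = ln(28/7) / ln(483.3/6.346) = 1.3863 / 4.3328 = 0.3200
c = 7 / 6.346^0.3200 = 7 / 1.806 = 3.876
A = (31/3.876)^(1/0.3200) ⇒ ln A = ln(7.999)/0.3200 = 6.4988
A = e^6.4988 ≈ 664.3 mi²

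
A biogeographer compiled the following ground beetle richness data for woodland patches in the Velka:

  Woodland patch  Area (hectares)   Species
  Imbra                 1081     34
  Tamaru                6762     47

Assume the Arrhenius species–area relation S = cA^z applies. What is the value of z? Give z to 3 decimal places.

Taking logs: ln S = ln c + z ln A, so z = (ln S₂ − ln S₁)/(ln A₂ − ln A₁).
z = ln(47/34) / ln(6762/1081) = ln(1.382) / ln(6.255) = 0.3238 / 1.8334 = 0.1766

0.177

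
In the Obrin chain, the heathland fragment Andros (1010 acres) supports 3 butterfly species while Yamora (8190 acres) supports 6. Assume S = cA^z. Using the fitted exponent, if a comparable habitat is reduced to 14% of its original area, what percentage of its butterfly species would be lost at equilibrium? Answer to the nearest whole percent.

z = ln(6/3) / ln(8190/1010) = 0.6931 / 2.0930 = 0.3312
S_new/S_old = (A_new/A_old)^z = 0.14^0.3312 = exp(0.3312 × -1.9661) = 0.5215
Fraction lost = 1 − 0.5215 = 0.4785

48%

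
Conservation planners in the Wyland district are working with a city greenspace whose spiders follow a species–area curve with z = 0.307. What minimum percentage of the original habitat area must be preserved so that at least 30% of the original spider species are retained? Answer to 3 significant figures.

Need (A_new/A_old)^0.307 = 0.3, so A_new/A_old = 0.3^(1/0.307) = 0.3^3.257
ln(A_new/A_old) = ln 0.3 / 0.307 = -1.2040 / 0.307 = -3.9217
A_new/A_old = e^-3.9217 ≈ 0.01981

1.98%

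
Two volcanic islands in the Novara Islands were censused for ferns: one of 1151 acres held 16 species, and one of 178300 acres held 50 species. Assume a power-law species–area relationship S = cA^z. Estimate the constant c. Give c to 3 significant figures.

3.25

z = ln(S₂/S₁) / ln(A₂/A₁) = ln(50/16) / ln(178300/1151) = 1.1394 / 5.0428 = 0.2260
c = S₁ / A₁^z = 16 / 1151^0.2260 = 16 / 4.916 = 3.254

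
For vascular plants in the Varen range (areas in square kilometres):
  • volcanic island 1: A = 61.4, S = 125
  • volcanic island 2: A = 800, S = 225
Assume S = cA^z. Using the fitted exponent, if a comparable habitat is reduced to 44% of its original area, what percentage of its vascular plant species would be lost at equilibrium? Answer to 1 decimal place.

z = ln(225/125) / ln(800/61.4) = 0.5878 / 2.5672 = 0.2290
S_new/S_old = (A_new/A_old)^z = 0.44^0.2290 = exp(0.2290 × -0.8210) = 0.8286
Fraction lost = 1 − 0.8286 = 0.1714

17.1%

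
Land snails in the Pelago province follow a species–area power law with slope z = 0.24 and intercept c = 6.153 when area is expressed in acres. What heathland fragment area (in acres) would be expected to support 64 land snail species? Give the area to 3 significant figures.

17300 acres

64 = 6.153 × A^0.24  ⇒  A^0.24 = 64/6.153 = 10.4
ln A = ln(10.4) / 0.24 = 2.3419 / 0.24 = 9.7581
A = e^9.7581 ≈ 17294 acres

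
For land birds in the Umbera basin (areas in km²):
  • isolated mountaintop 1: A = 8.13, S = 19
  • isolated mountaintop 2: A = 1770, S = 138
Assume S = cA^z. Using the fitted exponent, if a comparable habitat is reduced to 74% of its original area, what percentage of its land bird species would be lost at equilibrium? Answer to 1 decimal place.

z = ln(138/19) / ln(1770/8.13) = 1.9828 / 5.3832 = 0.3683
S_new/S_old = (A_new/A_old)^z = 0.74^0.3683 = exp(0.3683 × -0.3011) = 0.895
Fraction lost = 1 − 0.895 = 0.105

10.5%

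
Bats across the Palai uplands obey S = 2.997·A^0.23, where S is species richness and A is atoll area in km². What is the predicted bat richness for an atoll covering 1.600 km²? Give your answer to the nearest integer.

3 species

S = 2.997 × 1.6^0.23 = 2.997 × 1.114 ≈ 3.339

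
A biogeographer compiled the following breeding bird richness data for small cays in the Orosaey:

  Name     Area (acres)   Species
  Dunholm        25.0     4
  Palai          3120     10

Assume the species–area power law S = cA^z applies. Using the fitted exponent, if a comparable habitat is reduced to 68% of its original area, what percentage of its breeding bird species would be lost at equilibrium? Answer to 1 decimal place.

z = ln(10/4) / ln(3120/25) = 0.9163 / 4.8267 = 0.1898
S_new/S_old = (A_new/A_old)^z = 0.68^0.1898 = exp(0.1898 × -0.3857) = 0.9294
Fraction lost = 1 − 0.9294 = 0.0706

7.1%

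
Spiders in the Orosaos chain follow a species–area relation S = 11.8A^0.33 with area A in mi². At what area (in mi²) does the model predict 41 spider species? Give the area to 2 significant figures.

41 = 11.8 × A^0.33  ⇒  A^0.33 = 41/11.8 = 3.475
ln A = ln(3.475) / 0.33 = 1.2455 / 0.33 = 3.7742
A = e^3.7742 ≈ 43.56 mi²

44 mi²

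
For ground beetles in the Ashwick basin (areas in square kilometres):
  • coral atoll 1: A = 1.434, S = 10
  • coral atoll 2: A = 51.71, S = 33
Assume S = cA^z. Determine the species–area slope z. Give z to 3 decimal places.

0.333

Taking logs: ln S = ln c + z ln A, so z = (ln S₂ − ln S₁)/(ln A₂ − ln A₁).
z = ln(33/10) / ln(51.71/1.434) = ln(3.3) / ln(36.06) = 1.1939 / 3.5852 = 0.3330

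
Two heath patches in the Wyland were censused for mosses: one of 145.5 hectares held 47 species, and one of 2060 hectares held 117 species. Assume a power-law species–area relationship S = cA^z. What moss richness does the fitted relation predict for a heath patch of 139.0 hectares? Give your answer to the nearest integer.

z = ln(117/47) / ln(2060/145.5) = 0.9120 / 2.6503 = 0.3441
c = 47 / 145.5^0.3441 = 47 / 5.55 = 8.468
S₃ = 8.468 × 139^0.3441 = 8.468 × 5.463 ≈ 46.27

46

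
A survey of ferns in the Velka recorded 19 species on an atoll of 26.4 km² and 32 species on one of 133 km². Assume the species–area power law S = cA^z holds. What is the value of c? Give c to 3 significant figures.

6.61

z = ln(S₂/S₁) / ln(A₂/A₁) = ln(32/19) / ln(133/26.4) = 0.5213 / 1.6170 = 0.3224
c = S₁ / A₁^z = 19 / 26.4^0.3224 = 19 / 2.873 = 6.614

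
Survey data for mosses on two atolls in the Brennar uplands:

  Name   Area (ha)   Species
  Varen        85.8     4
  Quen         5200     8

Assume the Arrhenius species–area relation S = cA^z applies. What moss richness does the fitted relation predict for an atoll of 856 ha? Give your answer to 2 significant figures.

z = ln(8/4) / ln(5200/85.8) = 0.6931 / 4.1044 = 0.1689
c = 4 / 85.8^0.1689 = 4 / 2.121 = 1.886
S₃ = 1.886 × 856^0.1689 = 1.886 × 3.128 ≈ 5.899

5.9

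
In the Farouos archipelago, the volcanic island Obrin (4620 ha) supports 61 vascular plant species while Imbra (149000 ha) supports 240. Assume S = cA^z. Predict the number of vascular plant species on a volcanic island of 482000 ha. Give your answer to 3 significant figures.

381

z = ln(240/61) / ln(149000/4620) = 1.3698 / 3.4736 = 0.3943
c = 61 / 4620^0.3943 = 61 / 27.87 = 2.189
S₃ = 2.189 × 482000^0.3943 = 2.189 × 174.2 ≈ 381.3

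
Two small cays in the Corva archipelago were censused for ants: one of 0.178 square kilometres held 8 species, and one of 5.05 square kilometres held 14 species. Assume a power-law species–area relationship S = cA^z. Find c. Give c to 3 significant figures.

10.7

z = ln(S₂/S₁) / ln(A₂/A₁) = ln(14/8) / ln(5.05/0.178) = 0.5596 / 3.3454 = 0.1673
c = S₁ / A₁^z = 8 / 0.178^0.1673 = 8 / 0.7492 = 10.68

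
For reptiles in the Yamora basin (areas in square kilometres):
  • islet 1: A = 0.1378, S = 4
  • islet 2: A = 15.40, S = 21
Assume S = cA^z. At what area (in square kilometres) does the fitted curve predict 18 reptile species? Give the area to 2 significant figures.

9.9 square kilometres

z = ln(21/4) / ln(15.4/0.1378) = 1.6582 / 4.7163 = 0.3516
c = 4 / 0.1378^0.3516 = 4 / 0.4982 = 8.03
A = (18/8.03)^(1/0.3516) ⇒ ln A = ln(2.242)/0.3516 = 2.2959
A = e^2.2959 ≈ 9.934 square kilometres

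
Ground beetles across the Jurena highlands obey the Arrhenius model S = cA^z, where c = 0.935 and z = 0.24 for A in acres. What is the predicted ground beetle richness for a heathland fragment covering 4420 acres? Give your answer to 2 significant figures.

7.0

S = 0.935 × 4420^0.24 = 0.935 × 7.497 ≈ 7.01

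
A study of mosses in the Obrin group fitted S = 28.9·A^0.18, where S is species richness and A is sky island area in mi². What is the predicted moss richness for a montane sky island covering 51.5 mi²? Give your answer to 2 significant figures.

59

S = 28.9 × 51.5^0.18
ln S = ln 28.9 + 0.18 × ln 51.5 = 3.3638 + 0.18 × 3.9416 = 4.0733
S = e^4.0733 ≈ 58.75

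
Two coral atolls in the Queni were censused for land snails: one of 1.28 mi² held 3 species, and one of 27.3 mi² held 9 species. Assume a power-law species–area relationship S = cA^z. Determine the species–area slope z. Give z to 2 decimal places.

Taking logs: ln S = ln c + z ln A, so z = (ln S₂ − ln S₁)/(ln A₂ − ln A₁).
z = ln(9/3) / ln(27.3/1.28) = ln(3) / ln(21.33) = 1.0986 / 3.0600 = 0.3590

0.36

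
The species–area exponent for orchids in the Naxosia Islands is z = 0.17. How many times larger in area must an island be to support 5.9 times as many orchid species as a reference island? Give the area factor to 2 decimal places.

34231.32

(A₂/A₁)^0.17 = 5.9, so A₂/A₁ = 5.9^(1/0.17) = 5.9^5.882
ln(A₂/A₁) = ln 5.9 / 0.17 = 1.7750 / 0.17 = 10.4409
A₂/A₁ = e^10.4409 ≈ 34231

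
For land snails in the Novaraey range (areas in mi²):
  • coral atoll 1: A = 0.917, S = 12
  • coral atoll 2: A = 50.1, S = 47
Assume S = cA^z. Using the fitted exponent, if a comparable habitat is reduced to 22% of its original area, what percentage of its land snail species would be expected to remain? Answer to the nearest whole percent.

60%

z = ln(47/12) / ln(50.1/0.917) = 1.3652 / 4.0007 = 0.3413
S_new/S_old = (A_new/A_old)^z = 0.22^0.3413 = exp(0.3413 × -1.5141) = 0.5965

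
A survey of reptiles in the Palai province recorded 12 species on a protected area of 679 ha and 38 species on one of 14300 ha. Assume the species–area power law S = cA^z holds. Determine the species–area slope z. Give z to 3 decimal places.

Taking logs: ln S = ln c + z ln A, so z = (ln S₂ − ln S₁)/(ln A₂ − ln A₁).
z = ln(38/12) / ln(14300/679) = ln(3.167) / ln(21.06) = 1.1527 / 3.0474 = 0.3783

0.378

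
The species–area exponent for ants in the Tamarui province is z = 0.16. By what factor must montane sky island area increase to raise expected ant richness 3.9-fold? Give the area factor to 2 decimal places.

4944.86

(A₂/A₁)^0.16 = 3.9, so A₂/A₁ = 3.9^(1/0.16) = 3.9^6.25
ln(A₂/A₁) = ln 3.9 / 0.16 = 1.3610 / 0.16 = 8.5061
A₂/A₁ = e^8.5061 ≈ 4945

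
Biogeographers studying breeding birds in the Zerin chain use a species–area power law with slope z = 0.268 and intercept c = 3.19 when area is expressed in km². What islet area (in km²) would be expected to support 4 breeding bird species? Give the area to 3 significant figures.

4 = 3.19 × A^0.268  ⇒  A^0.268 = 4/3.19 = 1.254
ln A = ln(1.254) / 0.268 = 0.2263 / 0.268 = 0.8443
A = e^0.8443 ≈ 2.326 km²

2.33 km²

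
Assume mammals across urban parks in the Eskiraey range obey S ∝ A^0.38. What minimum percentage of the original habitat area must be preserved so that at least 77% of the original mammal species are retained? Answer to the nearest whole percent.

50%

Need (A_new/A_old)^0.38 = 0.77, so A_new/A_old = 0.77^(1/0.38) = 0.77^2.632
ln(A_new/A_old) = ln 0.77 / 0.38 = -0.2614 / 0.38 = -0.6878
A_new/A_old = e^-0.6878 ≈ 0.5027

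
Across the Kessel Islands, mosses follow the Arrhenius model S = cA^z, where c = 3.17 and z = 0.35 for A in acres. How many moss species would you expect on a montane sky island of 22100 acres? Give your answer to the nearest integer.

S = 3.17 × 22100^0.35
ln S = ln 3.17 + 0.35 × ln 22100 = 1.1537 + 0.35 × 10.0033 = 4.6549
S = e^4.6549 ≈ 105.1

105 species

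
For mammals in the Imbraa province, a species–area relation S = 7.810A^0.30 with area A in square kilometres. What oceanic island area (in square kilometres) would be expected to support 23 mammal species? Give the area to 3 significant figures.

23 = 7.81 × A^0.3  ⇒  A^0.3 = 23/7.81 = 2.945
ln A = ln(2.945) / 0.3 = 1.0801 / 0.3 = 3.6003
A = e^3.6003 ≈ 36.61 square kilometres

36.6 square kilometres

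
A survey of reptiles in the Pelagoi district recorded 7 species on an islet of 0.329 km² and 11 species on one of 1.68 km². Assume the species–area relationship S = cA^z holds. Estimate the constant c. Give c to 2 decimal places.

9.53

z = ln(S₂/S₁) / ln(A₂/A₁) = ln(11/7) / ln(1.68/0.329) = 0.4520 / 1.6305 = 0.2772
c = S₁ / A₁^z = 7 / 0.329^0.2772 = 7 / 0.7348 = 9.527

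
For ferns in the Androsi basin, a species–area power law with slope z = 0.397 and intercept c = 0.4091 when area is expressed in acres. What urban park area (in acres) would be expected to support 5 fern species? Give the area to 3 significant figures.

548 acres

5 = 0.4091 × A^0.397  ⇒  A^0.397 = 5/0.4091 = 12.22
ln A = ln(12.22) / 0.397 = 2.5032 / 0.397 = 6.3054
A = e^6.3054 ≈ 547.5 acres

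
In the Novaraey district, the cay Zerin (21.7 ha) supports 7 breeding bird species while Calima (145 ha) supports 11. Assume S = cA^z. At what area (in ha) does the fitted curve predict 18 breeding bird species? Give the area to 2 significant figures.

1100 ha

z = ln(11/7) / ln(145/21.7) = 0.4520 / 1.8994 = 0.2380
c = 7 / 21.7^0.2380 = 7 / 2.08 = 3.366
A = (18/3.366)^(1/0.2380) ⇒ ln A = ln(5.348)/0.2380 = 7.0463
A = e^7.0463 ≈ 1149 ha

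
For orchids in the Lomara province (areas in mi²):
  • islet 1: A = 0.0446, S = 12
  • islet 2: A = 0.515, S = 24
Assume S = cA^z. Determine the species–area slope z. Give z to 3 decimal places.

Taking logs: ln S = ln c + z ln A, so z = (ln S₂ − ln S₁)/(ln A₂ − ln A₁).
z = ln(24/12) / ln(0.515/0.0446) = ln(2) / ln(11.55) = 0.6931 / 2.4464 = 0.2833

0.283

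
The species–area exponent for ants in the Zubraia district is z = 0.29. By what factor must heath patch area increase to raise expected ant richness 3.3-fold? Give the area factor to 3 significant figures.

(A₂/A₁)^0.29 = 3.3, so A₂/A₁ = 3.3^(1/0.29) = 3.3^3.448
ln(A₂/A₁) = ln 3.3 / 0.29 = 1.1939 / 0.29 = 4.1170
A₂/A₁ = e^4.1170 ≈ 61.37

61.4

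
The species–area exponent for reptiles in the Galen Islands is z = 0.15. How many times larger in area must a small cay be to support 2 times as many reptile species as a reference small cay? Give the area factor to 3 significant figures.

102

(A₂/A₁)^0.15 = 2, so A₂/A₁ = 2^(1/0.15) = 2^6.667
ln(A₂/A₁) = ln 2 / 0.15 = 0.6931 / 0.15 = 4.6210
A₂/A₁ = e^4.6210 ≈ 101.6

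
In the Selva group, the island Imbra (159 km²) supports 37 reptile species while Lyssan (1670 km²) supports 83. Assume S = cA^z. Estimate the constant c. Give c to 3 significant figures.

z = ln(S₂/S₁) / ln(A₂/A₁) = ln(83/37) / ln(1670/159) = 0.8079 / 2.3517 = 0.3436
c = S₁ / A₁^z = 37 / 159^0.3436 = 37 / 5.706 = 6.485

6.48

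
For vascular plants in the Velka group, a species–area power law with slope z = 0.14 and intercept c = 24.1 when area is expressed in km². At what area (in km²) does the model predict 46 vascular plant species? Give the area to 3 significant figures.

101 km²

46 = 24.1 × A^0.14  ⇒  A^0.14 = 46/24.1 = 1.909
ln A = ln(1.909) / 0.14 = 0.6464 / 0.14 = 4.6174
A = e^4.6174 ≈ 101.2 km²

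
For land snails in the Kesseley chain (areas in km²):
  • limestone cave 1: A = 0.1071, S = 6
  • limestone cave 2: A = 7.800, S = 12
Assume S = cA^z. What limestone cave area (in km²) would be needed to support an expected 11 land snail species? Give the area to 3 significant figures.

4.55 km²

z = ln(12/6) / ln(7.8/0.1071) = 0.6931 / 4.2881 = 0.1616
c = 6 / 0.1071^0.1616 = 6 / 0.6969 = 8.61
A = (11/8.61)^(1/0.1616) ⇒ ln A = ln(1.278)/0.1616 = 1.5158
A = e^1.5158 ≈ 4.553 km²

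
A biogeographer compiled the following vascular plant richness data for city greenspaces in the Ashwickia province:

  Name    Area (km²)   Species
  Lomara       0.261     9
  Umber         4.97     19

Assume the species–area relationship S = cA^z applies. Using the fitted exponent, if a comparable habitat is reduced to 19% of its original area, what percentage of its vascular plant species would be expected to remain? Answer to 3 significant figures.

65.6%

z = ln(19/9) / ln(4.97/0.261) = 0.7472 / 2.9467 = 0.2536
S_new/S_old = (A_new/A_old)^z = 0.19^0.2536 = exp(0.2536 × -1.6607) = 0.6563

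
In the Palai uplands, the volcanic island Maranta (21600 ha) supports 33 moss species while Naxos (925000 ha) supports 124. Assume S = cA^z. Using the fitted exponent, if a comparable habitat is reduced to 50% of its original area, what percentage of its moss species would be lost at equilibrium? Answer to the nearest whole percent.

z = ln(124/33) / ln(925000/21600) = 1.3238 / 3.7571 = 0.3523
S_new/S_old = (A_new/A_old)^z = 0.5^0.3523 = exp(0.3523 × -0.6931) = 0.7833
Fraction lost = 1 − 0.7833 = 0.2167

22%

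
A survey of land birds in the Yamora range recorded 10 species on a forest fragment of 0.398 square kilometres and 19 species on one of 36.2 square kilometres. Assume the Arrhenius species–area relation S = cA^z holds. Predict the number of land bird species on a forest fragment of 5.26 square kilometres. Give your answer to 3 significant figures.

z = ln(19/10) / ln(36.2/0.398) = 0.6419 / 4.5104 = 0.1423
c = 10 / 0.398^0.1423 = 10 / 0.8771 = 11.4
S₃ = 11.4 × 5.26^0.1423 = 11.4 × 1.266 ≈ 14.44

14.4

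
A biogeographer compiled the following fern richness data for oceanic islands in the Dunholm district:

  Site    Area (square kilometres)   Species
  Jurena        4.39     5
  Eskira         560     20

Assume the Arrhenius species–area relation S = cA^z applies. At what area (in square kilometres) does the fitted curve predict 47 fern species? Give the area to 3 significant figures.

z = ln(20/5) / ln(560/4.39) = 1.3863 / 4.8486 = 0.2859
c = 5 / 4.39^0.2859 = 5 / 1.526 = 3.276
A = (47/3.276)^(1/0.2859) ⇒ ln A = ln(14.35)/0.2859 = 9.3163
A = e^9.3163 ≈ 11118 square kilometres

11100 square kilometres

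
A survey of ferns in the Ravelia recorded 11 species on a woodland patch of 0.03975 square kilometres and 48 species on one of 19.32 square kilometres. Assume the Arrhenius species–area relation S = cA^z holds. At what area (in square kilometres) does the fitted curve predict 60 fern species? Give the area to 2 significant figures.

z = ln(48/11) / ln(19.32/0.03975) = 1.4733 / 6.1863 = 0.2382
c = 11 / 0.03975^0.2382 = 11 / 0.4639 = 23.71
A = (60/23.71)^(1/0.2382) ⇒ ln A = ln(2.53)/0.2382 = 3.8981
A = e^3.8981 ≈ 49.31 square kilometres

49 square kilometres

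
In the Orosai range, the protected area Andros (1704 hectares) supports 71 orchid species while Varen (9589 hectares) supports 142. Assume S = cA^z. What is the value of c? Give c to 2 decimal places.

3.59

z = ln(S₂/S₁) / ln(A₂/A₁) = ln(142/71) / ln(9589/1704) = 0.6931 / 1.7276 = 0.4012
c = S₁ / A₁^z = 71 / 1704^0.4012 = 71 / 19.79 = 3.587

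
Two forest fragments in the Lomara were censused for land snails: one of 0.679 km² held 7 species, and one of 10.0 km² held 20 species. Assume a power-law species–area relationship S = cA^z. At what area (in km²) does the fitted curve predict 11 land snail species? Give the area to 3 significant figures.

z = ln(20/7) / ln(10/0.679) = 1.0498 / 2.6897 = 0.3903
c = 7 / 0.679^0.3903 = 7 / 0.8598 = 8.142
A = (11/8.142)^(1/0.3903) ⇒ ln A = ln(1.351)/0.3903 = 0.7709
A = e^0.7709 ≈ 2.162 km²

2.16 km²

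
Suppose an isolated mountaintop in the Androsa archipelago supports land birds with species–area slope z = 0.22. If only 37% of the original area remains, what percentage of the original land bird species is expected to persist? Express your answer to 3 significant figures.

80.4%

S_new/S_old = (A_new/A_old)^z = 0.37^0.22
= exp(0.22 × ln 0.37) = exp(0.22 × -0.9943) = exp(-0.2187) ≈ 0.8035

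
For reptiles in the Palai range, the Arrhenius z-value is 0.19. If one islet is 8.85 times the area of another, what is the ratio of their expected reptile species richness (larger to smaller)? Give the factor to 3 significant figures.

1.51

S₂/S₁ = (A₂/A₁)^z = 8.85^0.19
ln(S₂/S₁) = 0.19 × ln 8.85 = 0.19 × 2.1804 = 0.4143
S₂/S₁ = e^0.4143 ≈ 1.513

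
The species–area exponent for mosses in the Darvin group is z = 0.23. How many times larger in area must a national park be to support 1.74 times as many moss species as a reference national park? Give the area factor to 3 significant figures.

11.1

(A₂/A₁)^0.23 = 1.74, so A₂/A₁ = 1.74^(1/0.23) = 1.74^4.348
ln(A₂/A₁) = ln 1.74 / 0.23 = 0.5539 / 0.23 = 2.4082
A₂/A₁ = e^2.4082 ≈ 11.11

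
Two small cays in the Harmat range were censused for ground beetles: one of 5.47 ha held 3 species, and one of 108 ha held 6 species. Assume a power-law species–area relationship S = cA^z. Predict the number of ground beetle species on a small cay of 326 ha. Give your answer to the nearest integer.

z = ln(6/3) / ln(108/5.47) = 0.6931 / 2.9829 = 0.2324
c = 3 / 5.47^0.2324 = 3 / 1.484 = 2.021
S₃ = 2.021 × 326^0.2324 = 2.021 × 3.837 ≈ 7.756

8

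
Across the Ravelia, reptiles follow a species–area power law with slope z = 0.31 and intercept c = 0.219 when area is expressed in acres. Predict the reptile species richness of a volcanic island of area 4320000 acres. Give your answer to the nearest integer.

25

S = 0.219 × 4320000^0.31 = 0.219 × 114 ≈ 24.97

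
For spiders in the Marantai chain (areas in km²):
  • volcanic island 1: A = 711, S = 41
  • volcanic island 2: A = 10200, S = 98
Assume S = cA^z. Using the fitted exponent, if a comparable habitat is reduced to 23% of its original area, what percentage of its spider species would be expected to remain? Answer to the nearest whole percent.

z = ln(98/41) / ln(10200/711) = 0.8714 / 2.6635 = 0.3272
S_new/S_old = (A_new/A_old)^z = 0.23^0.3272 = exp(0.3272 × -1.4697) = 0.6183

62%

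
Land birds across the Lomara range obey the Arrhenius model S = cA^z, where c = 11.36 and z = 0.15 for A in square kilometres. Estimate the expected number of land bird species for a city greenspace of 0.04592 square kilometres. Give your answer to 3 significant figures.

7.16

S = 11.36 × 0.04592^0.15 = 11.36 × 0.6299 ≈ 7.156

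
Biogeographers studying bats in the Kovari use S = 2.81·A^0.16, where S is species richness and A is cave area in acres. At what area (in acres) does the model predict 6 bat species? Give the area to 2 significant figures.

110 acres

6 = 2.81 × A^0.16  ⇒  A^0.16 = 6/2.81 = 2.135
ln A = ln(2.135) / 0.16 = 0.7586 / 0.16 = 4.7411
A = e^4.7411 ≈ 114.6 acres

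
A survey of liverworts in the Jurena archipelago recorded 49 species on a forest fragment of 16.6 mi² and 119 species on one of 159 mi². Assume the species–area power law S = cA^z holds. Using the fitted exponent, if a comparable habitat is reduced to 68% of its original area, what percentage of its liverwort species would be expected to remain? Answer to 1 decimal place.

z = ln(119/49) / ln(159/16.6) = 0.8873 / 2.2595 = 0.3927
S_new/S_old = (A_new/A_old)^z = 0.68^0.3927 = exp(0.3927 × -0.3857) = 0.8595

85.9%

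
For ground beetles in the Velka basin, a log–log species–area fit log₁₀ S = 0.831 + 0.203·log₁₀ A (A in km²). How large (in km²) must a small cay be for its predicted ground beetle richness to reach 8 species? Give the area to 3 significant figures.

2.27 km²

8 = 6.776 × A^0.203  ⇒  A^0.203 = 8/6.776 = 1.181
ln A = ln(1.181) / 0.203 = 0.1660 / 0.203 = 0.8177
A = e^0.8177 ≈ 2.265 km²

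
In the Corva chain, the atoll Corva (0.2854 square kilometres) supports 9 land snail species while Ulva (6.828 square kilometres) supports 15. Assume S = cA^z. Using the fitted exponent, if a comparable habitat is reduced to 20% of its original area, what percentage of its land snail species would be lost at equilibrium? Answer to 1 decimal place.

z = ln(15/9) / ln(6.828/0.2854) = 0.5108 / 3.1749 = 0.1609
S_new/S_old = (A_new/A_old)^z = 0.2^0.1609 = exp(0.1609 × -1.6094) = 0.7719
Fraction lost = 1 − 0.7719 = 0.2281

22.8%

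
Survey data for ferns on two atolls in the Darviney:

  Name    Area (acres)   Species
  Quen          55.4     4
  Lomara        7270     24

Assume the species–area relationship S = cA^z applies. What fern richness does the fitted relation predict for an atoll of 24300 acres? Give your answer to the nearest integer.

z = ln(24/4) / ln(7270/55.4) = 1.7918 / 4.8769 = 0.3674
c = 4 / 55.4^0.3674 = 4 / 4.371 = 0.9152
S₃ = 0.9152 × 24300^0.3674 = 0.9152 × 40.86 ≈ 37.39

37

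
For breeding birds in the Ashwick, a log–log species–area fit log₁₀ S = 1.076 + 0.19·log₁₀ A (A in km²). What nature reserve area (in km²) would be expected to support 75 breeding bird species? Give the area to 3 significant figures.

75 = 11.91 × A^0.19  ⇒  A^0.19 = 75/11.91 = 6.296
ln A = ln(6.296) / 0.19 = 1.8399 / 0.19 = 9.6837
A = e^9.6837 ≈ 16054 km²

16100 km²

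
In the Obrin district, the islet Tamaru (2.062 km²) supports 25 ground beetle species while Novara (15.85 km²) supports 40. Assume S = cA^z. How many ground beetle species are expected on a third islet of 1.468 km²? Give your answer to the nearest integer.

z = ln(40/25) / ln(15.85/2.062) = 0.4700 / 2.0395 = 0.2305
c = 25 / 2.062^0.2305 = 25 / 1.181 = 21.16
S₃ = 21.16 × 1.468^0.2305 = 21.16 × 1.093 ≈ 23.12

23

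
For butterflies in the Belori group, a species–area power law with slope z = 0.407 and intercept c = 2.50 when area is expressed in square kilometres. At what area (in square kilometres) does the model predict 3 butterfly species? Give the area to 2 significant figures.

1.6 square kilometres

3 = 2.5 × A^0.407  ⇒  A^0.407 = 3/2.5 = 1.2
ln A = ln(1.2) / 0.407 = 0.1823 / 0.407 = 0.4480
A = e^0.4480 ≈ 1.565 square kilometres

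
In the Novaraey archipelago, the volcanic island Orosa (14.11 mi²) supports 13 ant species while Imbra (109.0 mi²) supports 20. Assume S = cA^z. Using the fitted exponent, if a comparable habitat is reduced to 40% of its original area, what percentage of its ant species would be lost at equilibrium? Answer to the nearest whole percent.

z = ln(20/13) / ln(109/14.11) = 0.4308 / 2.0445 = 0.2107
S_new/S_old = (A_new/A_old)^z = 0.4^0.2107 = exp(0.2107 × -0.9163) = 0.8244
Fraction lost = 1 − 0.8244 = 0.1756

18%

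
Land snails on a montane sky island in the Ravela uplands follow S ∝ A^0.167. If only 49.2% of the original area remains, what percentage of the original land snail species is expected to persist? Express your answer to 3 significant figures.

88.8%

S_new/S_old = (A_new/A_old)^z = 0.492^0.167
= exp(0.167 × ln 0.492) = exp(0.167 × -0.7093) = exp(-0.1184) ≈ 0.8883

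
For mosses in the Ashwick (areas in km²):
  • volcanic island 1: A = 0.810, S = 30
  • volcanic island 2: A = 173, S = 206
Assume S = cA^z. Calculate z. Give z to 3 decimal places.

0.359

Taking logs: ln S = ln c + z ln A, so z = (ln S₂ − ln S₁)/(ln A₂ − ln A₁).
z = ln(206/30) / ln(173/0.81) = ln(6.867) / ln(213.6) = 1.9267 / 5.3640 = 0.3592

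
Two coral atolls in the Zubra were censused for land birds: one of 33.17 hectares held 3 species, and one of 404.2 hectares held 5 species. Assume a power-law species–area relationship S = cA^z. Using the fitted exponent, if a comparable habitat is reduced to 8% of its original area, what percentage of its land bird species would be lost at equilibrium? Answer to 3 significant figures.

40.3%

z = ln(5/3) / ln(404.2/33.17) = 0.5108 / 2.5003 = 0.2043
S_new/S_old = (A_new/A_old)^z = 0.08^0.2043 = exp(0.2043 × -2.5257) = 0.5969
Fraction lost = 1 − 0.5969 = 0.4031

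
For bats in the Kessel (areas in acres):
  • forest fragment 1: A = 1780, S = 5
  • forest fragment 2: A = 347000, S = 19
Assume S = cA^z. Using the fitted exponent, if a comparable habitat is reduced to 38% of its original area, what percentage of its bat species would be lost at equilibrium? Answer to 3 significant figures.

21.7%

z = ln(19/5) / ln(347000/1780) = 1.3350 / 5.2727 = 0.2532
S_new/S_old = (A_new/A_old)^z = 0.38^0.2532 = exp(0.2532 × -0.9676) = 0.7827
Fraction lost = 1 − 0.7827 = 0.2173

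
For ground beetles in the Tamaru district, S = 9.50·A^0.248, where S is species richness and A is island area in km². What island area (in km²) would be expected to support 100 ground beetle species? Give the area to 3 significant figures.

13200 km²

100 = 9.5 × A^0.248  ⇒  A^0.248 = 100/9.5 = 10.53
ln A = ln(10.53) / 0.248 = 2.3539 / 0.248 = 9.4914
A = e^9.4914 ≈ 13246 km²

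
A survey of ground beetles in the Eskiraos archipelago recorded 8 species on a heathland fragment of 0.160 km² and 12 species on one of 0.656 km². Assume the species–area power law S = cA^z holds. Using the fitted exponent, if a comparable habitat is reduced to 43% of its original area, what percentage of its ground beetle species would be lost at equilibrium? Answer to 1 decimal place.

z = ln(12/8) / ln(0.656/0.16) = 0.4055 / 1.4110 = 0.2874
S_new/S_old = (A_new/A_old)^z = 0.43^0.2874 = exp(0.2874 × -0.8440) = 0.7846
Fraction lost = 1 − 0.7846 = 0.2154

21.5%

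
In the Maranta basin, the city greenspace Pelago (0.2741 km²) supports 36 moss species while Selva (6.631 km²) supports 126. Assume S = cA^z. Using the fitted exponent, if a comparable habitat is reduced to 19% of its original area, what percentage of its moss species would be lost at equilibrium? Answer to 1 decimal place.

z = ln(126/36) / ln(6.631/0.2741) = 1.2528 / 3.1860 = 0.3932
S_new/S_old = (A_new/A_old)^z = 0.19^0.3932 = exp(0.3932 × -1.6607) = 0.5205
Fraction lost = 1 − 0.5205 = 0.4795

48.0%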